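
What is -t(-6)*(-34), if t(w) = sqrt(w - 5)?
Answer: 34*I*sqrt(11) ≈ 112.77*I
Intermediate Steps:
t(w) = sqrt(-5 + w)
-t(-6)*(-34) = -sqrt(-5 - 6)*(-34) = -sqrt(-11)*(-34) = -I*sqrt(11)*(-34) = 34*I*sqrt(11)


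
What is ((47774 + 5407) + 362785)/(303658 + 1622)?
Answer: 207983/152640 ≈ 1.3626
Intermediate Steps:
((47774 + 5407) + 362785)/(303658 + 1622) = (53181 + 362785)/305280 = 415966*(1/305280) = 207983/152640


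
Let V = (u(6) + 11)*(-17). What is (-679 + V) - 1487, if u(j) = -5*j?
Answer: -1843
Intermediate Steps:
V = 323 (V = (-5*6 + 11)*(-17) = (-30 + 11)*(-17) = -19*(-17) = 323)
(-679 + V) - 1487 = (-679 + 323) - 1487 = -356 - 1487 = -1843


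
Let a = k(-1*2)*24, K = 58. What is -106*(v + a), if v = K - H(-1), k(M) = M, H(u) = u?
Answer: -1166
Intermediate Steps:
v = 59 (v = 58 - 1*(-1) = 58 + 1 = 59)
a = -48 (a = -1*2*24 = -2*24 = -48)
-106*(v + a) = -106*(59 - 48) = -106*11 = -1166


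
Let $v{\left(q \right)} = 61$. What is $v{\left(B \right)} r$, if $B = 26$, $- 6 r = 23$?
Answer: $- \frac{1403}{6} \approx -233.83$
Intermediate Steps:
$r = - \frac{23}{6}$ ($r = \left(- \frac{1}{6}\right) 23 = - \frac{23}{6} \approx -3.8333$)
$v{\left(B \right)} r = 61 \left(- \frac{23}{6}\right) = - \frac{1403}{6}$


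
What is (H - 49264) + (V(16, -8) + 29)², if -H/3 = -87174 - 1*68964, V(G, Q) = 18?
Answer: 421359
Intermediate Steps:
H = 468414 (H = -3*(-87174 - 1*68964) = -3*(-87174 - 68964) = -3*(-156138) = 468414)
(H - 49264) + (V(16, -8) + 29)² = (468414 - 49264) + (18 + 29)² = 419150 + 47² = 419150 + 2209 = 421359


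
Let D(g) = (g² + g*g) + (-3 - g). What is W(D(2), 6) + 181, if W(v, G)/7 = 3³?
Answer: 370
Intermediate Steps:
D(g) = -3 - g + 2*g² (D(g) = (g² + g²) + (-3 - g) = 2*g² + (-3 - g) = -3 - g + 2*g²)
W(v, G) = 189 (W(v, G) = 7*3³ = 7*27 = 189)
W(D(2), 6) + 181 = 189 + 181 = 370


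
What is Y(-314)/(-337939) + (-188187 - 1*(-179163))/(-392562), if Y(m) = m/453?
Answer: 76754146682/3338660577903 ≈ 0.022990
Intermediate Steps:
Y(m) = m/453 (Y(m) = m*(1/453) = m/453)
Y(-314)/(-337939) + (-188187 - 1*(-179163))/(-392562) = ((1/453)*(-314))/(-337939) + (-188187 - 1*(-179163))/(-392562) = -314/453*(-1/337939) + (-188187 + 179163)*(-1/392562) = 314/153086367 - 9024*(-1/392562) = 314/153086367 + 1504/65427 = 76754146682/3338660577903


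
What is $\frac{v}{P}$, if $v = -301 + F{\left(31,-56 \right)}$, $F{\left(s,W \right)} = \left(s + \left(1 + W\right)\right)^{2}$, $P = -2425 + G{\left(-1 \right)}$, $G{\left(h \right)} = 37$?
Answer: $- \frac{275}{2388} \approx -0.11516$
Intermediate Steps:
$P = -2388$ ($P = -2425 + 37 = -2388$)
$F{\left(s,W \right)} = \left(1 + W + s\right)^{2}$
$v = 275$ ($v = -301 + \left(1 - 56 + 31\right)^{2} = -301 + \left(-24\right)^{2} = -301 + 576 = 275$)
$\frac{v}{P} = \frac{275}{-2388} = 275 \left(- \frac{1}{2388}\right) = - \frac{275}{2388}$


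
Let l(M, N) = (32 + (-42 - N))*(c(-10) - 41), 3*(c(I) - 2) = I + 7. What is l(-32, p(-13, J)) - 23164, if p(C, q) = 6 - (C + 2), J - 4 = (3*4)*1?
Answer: -22084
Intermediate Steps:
c(I) = 13/3 + I/3 (c(I) = 2 + (I + 7)/3 = 2 + (7 + I)/3 = 2 + (7/3 + I/3) = 13/3 + I/3)
J = 16 (J = 4 + (3*4)*1 = 4 + 12*1 = 4 + 12 = 16)
p(C, q) = 4 - C (p(C, q) = 6 - (2 + C) = 6 + (-2 - C) = 4 - C)
l(M, N) = 400 + 40*N (l(M, N) = (32 + (-42 - N))*((13/3 + (⅓)*(-10)) - 41) = (-10 - N)*((13/3 - 10/3) - 41) = (-10 - N)*(1 - 41) = (-10 - N)*(-40) = 400 + 40*N)
l(-32, p(-13, J)) - 23164 = (400 + 40*(4 - 1*(-13))) - 23164 = (400 + 40*(4 + 13)) - 23164 = (400 + 40*17) - 23164 = (400 + 680) - 23164 = 1080 - 23164 = -22084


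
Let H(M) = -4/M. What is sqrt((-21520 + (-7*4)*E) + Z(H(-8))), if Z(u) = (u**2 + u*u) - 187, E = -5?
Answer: I*sqrt(86266)/2 ≈ 146.86*I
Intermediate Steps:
Z(u) = -187 + 2*u**2 (Z(u) = (u**2 + u**2) - 187 = 2*u**2 - 187 = -187 + 2*u**2)
sqrt((-21520 + (-7*4)*E) + Z(H(-8))) = sqrt((-21520 - 7*4*(-5)) + (-187 + 2*(-4/(-8))**2)) = sqrt((-21520 - 28*(-5)) + (-187 + 2*(-4*(-1/8))**2)) = sqrt((-21520 + 140) + (-187 + 2*(1/2)**2)) = sqrt(-21380 + (-187 + 2*(1/4))) = sqrt(-21380 + (-187 + 1/2)) = sqrt(-21380 - 373/2) = sqrt(-43133/2) = I*sqrt(86266)/2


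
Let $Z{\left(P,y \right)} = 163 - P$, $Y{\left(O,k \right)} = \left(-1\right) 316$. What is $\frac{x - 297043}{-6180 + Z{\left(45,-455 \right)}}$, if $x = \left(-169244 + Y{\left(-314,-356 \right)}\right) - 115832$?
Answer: $\frac{83205}{866} \approx 96.08$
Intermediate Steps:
$Y{\left(O,k \right)} = -316$
$x = -285392$ ($x = \left(-169244 - 316\right) - 115832 = -169560 - 115832 = -285392$)
$\frac{x - 297043}{-6180 + Z{\left(45,-455 \right)}} = \frac{-285392 - 297043}{-6180 + \left(163 - 45\right)} = - \frac{582435}{-6180 + \left(163 - 45\right)} = - \frac{582435}{-6180 + 118} = - \frac{582435}{-6062} = \left(-582435\right) \left(- \frac{1}{6062}\right) = \frac{83205}{866}$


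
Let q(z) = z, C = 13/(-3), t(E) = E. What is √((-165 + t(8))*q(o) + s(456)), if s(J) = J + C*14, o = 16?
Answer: 5*I*√762/3 ≈ 46.007*I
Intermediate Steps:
C = -13/3 (C = 13*(-⅓) = -13/3 ≈ -4.3333)
s(J) = -182/3 + J (s(J) = J - 13/3*14 = J - 182/3 = -182/3 + J)
√((-165 + t(8))*q(o) + s(456)) = √((-165 + 8)*16 + (-182/3 + 456)) = √(-157*16 + 1186/3) = √(-2512 + 1186/3) = √(-6350/3) = 5*I*√762/3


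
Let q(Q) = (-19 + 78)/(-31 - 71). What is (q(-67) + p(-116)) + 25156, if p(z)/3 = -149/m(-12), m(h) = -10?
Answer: 6426031/255 ≈ 25200.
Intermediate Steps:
q(Q) = -59/102 (q(Q) = 59/(-102) = 59*(-1/102) = -59/102)
p(z) = 447/10 (p(z) = 3*(-149/(-10)) = 3*(-149*(-⅒)) = 3*(149/10) = 447/10)
(q(-67) + p(-116)) + 25156 = (-59/102 + 447/10) + 25156 = 11251/255 + 25156 = 6426031/255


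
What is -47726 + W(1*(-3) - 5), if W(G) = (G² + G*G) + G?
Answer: -47606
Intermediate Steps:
W(G) = G + 2*G² (W(G) = (G² + G²) + G = 2*G² + G = G + 2*G²)
-47726 + W(1*(-3) - 5) = -47726 + (1*(-3) - 5)*(1 + 2*(1*(-3) - 5)) = -47726 + (-3 - 5)*(1 + 2*(-3 - 5)) = -47726 - 8*(1 + 2*(-8)) = -47726 - 8*(1 - 16) = -47726 - 8*(-15) = -47726 + 120 = -47606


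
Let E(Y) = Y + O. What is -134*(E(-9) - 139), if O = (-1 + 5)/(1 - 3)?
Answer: 20100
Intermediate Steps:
O = -2 (O = 4/(-2) = 4*(-1/2) = -2)
E(Y) = -2 + Y (E(Y) = Y - 2 = -2 + Y)
-134*(E(-9) - 139) = -134*((-2 - 9) - 139) = -134*(-11 - 139) = -134*(-150) = 20100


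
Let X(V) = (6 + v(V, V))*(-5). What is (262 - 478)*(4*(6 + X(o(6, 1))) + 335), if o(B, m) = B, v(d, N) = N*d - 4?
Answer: 86616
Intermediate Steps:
v(d, N) = -4 + N*d
X(V) = -10 - 5*V² (X(V) = (6 + (-4 + V*V))*(-5) = (6 + (-4 + V²))*(-5) = (2 + V²)*(-5) = -10 - 5*V²)
(262 - 478)*(4*(6 + X(o(6, 1))) + 335) = (262 - 478)*(4*(6 + (-10 - 5*6²)) + 335) = -216*(4*(6 + (-10 - 5*36)) + 335) = -216*(4*(6 + (-10 - 180)) + 335) = -216*(4*(6 - 190) + 335) = -216*(4*(-184) + 335) = -216*(-736 + 335) = -216*(-401) = 86616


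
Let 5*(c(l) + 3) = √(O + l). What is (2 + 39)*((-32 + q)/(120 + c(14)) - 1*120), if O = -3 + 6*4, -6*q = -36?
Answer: -168669285/34219 + 533*√35/34219 ≈ -4929.0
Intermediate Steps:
q = 6 (q = -⅙*(-36) = 6)
O = 21 (O = -3 + 24 = 21)
c(l) = -3 + √(21 + l)/5
(2 + 39)*((-32 + q)/(120 + c(14)) - 1*120) = (2 + 39)*((-32 + 6)/(120 + (-3 + √(21 + 14)/5)) - 1*120) = 41*(-26/(120 + (-3 + √35/5)) - 120) = 41*(-26/(117 + √35/5) - 120) = 41*(-120 - 26/(117 + √35/5)) = -4920 - 1066/(117 + √35/5)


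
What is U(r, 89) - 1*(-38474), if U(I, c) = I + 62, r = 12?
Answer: 38548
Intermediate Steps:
U(I, c) = 62 + I
U(r, 89) - 1*(-38474) = (62 + 12) - 1*(-38474) = 74 + 38474 = 38548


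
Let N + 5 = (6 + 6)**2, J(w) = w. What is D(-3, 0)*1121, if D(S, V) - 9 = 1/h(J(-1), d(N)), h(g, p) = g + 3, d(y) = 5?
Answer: 21299/2 ≈ 10650.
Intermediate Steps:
N = 139 (N = -5 + (6 + 6)**2 = -5 + 12**2 = -5 + 144 = 139)
h(g, p) = 3 + g
D(S, V) = 19/2 (D(S, V) = 9 + 1/(3 - 1) = 9 + 1/2 = 19/2)
D(-3, 0)*1121 = (19/2)*1121 = 21299/2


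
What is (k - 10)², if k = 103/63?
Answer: 277729/3969 ≈ 69.975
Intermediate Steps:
k = 103/63 (k = 103*(1/63) = 103/63 ≈ 1.6349)
(k - 10)² = (103/63 - 10)² = (-527/63)² = 277729/3969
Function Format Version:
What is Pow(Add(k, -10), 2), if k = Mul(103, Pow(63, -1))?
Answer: Rational(277729, 3969) ≈ 69.975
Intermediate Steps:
k = Rational(103, 63) (k = Mul(103, Rational(1, 63)) = Rational(103, 63) ≈ 1.6349)
Pow(Add(k, -10), 2) = Pow(Add(Rational(103, 63), -10), 2) = Pow(Rational(-527, 63), 2) = Rational(277729, 3969)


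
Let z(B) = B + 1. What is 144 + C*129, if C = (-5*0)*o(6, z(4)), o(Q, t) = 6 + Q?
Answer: 144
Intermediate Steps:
z(B) = 1 + B
C = 0 (C = (-5*0)*(6 + 6) = 0*12 = 0)
144 + C*129 = 144 + 0*129 = 144 + 0 = 144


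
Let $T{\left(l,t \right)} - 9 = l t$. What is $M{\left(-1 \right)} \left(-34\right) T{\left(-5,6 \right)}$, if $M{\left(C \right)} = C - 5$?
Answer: $-4284$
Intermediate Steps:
$T{\left(l,t \right)} = 9 + l t$
$M{\left(C \right)} = -5 + C$ ($M{\left(C \right)} = C - 5 = -5 + C$)
$M{\left(-1 \right)} \left(-34\right) T{\left(-5,6 \right)} = \left(-5 - 1\right) \left(-34\right) \left(9 - 30\right) = \left(-6\right) \left(-34\right) \left(9 - 30\right) = 204 \left(-21\right) = -4284$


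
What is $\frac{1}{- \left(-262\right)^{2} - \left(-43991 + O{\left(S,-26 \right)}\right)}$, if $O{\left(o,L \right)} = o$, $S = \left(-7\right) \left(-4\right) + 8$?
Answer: $- \frac{1}{24689} \approx -4.0504 \cdot 10^{-5}$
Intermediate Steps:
$S = 36$ ($S = 28 + 8 = 36$)
$\frac{1}{- \left(-262\right)^{2} - \left(-43991 + O{\left(S,-26 \right)}\right)} = \frac{1}{- \left(-262\right)^{2} + \left(43991 - 36\right)} = \frac{1}{\left(-1\right) 68644 + \left(43991 - 36\right)} = \frac{1}{-68644 + 43955} = \frac{1}{-24689} = - \frac{1}{24689}$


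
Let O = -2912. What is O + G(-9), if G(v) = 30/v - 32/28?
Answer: -61246/21 ≈ -2916.5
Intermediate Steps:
G(v) = -8/7 + 30/v (G(v) = 30/v - 32*1/28 = 30/v - 8/7 = -8/7 + 30/v)
O + G(-9) = -2912 + (-8/7 + 30/(-9)) = -2912 + (-8/7 + 30*(-⅑)) = -2912 + (-8/7 - 10/3) = -2912 - 94/21 = -61246/21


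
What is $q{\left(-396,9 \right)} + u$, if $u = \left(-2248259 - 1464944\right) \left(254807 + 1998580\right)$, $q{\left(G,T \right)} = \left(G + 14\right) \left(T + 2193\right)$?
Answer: $-8367284209725$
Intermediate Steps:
$q{\left(G,T \right)} = \left(14 + G\right) \left(2193 + T\right)$
$u = -8367283368561$ ($u = \left(-3713203\right) 2253387 = -8367283368561$)
$q{\left(-396,9 \right)} + u = \left(30702 + 14 \cdot 9 + 2193 \left(-396\right) - 3564\right) - 8367283368561 = \left(30702 + 126 - 868428 - 3564\right) - 8367283368561 = -841164 - 8367283368561 = -8367284209725$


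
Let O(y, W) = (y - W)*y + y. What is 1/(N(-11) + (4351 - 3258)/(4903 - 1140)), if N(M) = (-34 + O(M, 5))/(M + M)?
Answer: -82786/468907 ≈ -0.17655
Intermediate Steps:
O(y, W) = y + y*(y - W) (O(y, W) = y*(y - W) + y = y + y*(y - W))
N(M) = (-34 + M*(-4 + M))/(2*M) (N(M) = (-34 + M*(1 + M - 1*5))/(M + M) = (-34 + M*(1 + M - 5))/((2*M)) = (-34 + M*(-4 + M))*(1/(2*M)) = (-34 + M*(-4 + M))/(2*M))
1/(N(-11) + (4351 - 3258)/(4903 - 1140)) = 1/((-2 + (1/2)*(-11) - 17/(-11)) + (4351 - 3258)/(4903 - 1140)) = 1/((-2 - 11/2 - 17*(-1/11)) + 1093/3763) = 1/((-2 - 11/2 + 17/11) + 1093*(1/3763)) = 1/(-131/22 + 1093/3763) = 1/(-468907/82786) = -82786/468907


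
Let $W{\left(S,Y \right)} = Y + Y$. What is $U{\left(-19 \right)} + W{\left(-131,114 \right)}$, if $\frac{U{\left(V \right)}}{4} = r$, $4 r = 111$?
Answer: $339$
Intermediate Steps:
$r = \frac{111}{4}$ ($r = \frac{1}{4} \cdot 111 = \frac{111}{4} \approx 27.75$)
$W{\left(S,Y \right)} = 2 Y$
$U{\left(V \right)} = 111$ ($U{\left(V \right)} = 4 \cdot \frac{111}{4} = 111$)
$U{\left(-19 \right)} + W{\left(-131,114 \right)} = 111 + 2 \cdot 114 = 111 + 228 = 339$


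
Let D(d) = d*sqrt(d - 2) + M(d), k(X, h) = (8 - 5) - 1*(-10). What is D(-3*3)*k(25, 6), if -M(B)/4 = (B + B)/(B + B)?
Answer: -52 - 117*I*sqrt(11) ≈ -52.0 - 388.04*I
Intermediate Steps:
M(B) = -4 (M(B) = -4*(B + B)/(B + B) = -4*2*B/(2*B) = -4*2*B*1/(2*B) = -4*1 = -4)
k(X, h) = 13 (k(X, h) = 3 + 10 = 13)
D(d) = -4 + d*sqrt(-2 + d) (D(d) = d*sqrt(d - 2) - 4 = d*sqrt(-2 + d) - 4 = -4 + d*sqrt(-2 + d))
D(-3*3)*k(25, 6) = (-4 + (-3*3)*sqrt(-2 - 3*3))*13 = (-4 - 9*sqrt(-2 - 9))*13 = (-4 - 9*I*sqrt(11))*13 = -52 - 117*I*sqrt(11)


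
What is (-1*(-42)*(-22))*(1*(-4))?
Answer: 3696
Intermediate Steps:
(-1*(-42)*(-22))*(1*(-4)) = (42*(-22))*(-4) = -924*(-4) = 3696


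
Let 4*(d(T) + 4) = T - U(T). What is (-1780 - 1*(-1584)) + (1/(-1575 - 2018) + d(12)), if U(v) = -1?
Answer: -2827695/14372 ≈ -196.75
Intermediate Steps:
d(T) = -15/4 + T/4 (d(T) = -4 + (T - 1*(-1))/4 = -4 + (T + 1)/4 = -4 + (1 + T)/4 = -4 + (¼ + T/4) = -15/4 + T/4)
(-1780 - 1*(-1584)) + (1/(-1575 - 2018) + d(12)) = (-1780 - 1*(-1584)) + (1/(-1575 - 2018) + (-15/4 + (¼)*12)) = (-1780 + 1584) + (1/(-3593) + (-15/4 + 3)) = -196 + (-1/3593 - ¾) = -196 - 10783/14372 = -2827695/14372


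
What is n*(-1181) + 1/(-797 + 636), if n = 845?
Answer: -160669146/161 ≈ -9.9795e+5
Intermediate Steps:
n*(-1181) + 1/(-797 + 636) = 845*(-1181) + 1/(-797 + 636) = -997945 + 1/(-161) = -997945 - 1/161 = -160669146/161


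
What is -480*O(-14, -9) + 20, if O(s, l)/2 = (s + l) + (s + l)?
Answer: 44180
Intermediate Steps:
O(s, l) = 4*l + 4*s (O(s, l) = 2*((s + l) + (s + l)) = 2*((l + s) + (l + s)) = 2*(2*l + 2*s) = 4*l + 4*s)
-480*O(-14, -9) + 20 = -480*(4*(-9) + 4*(-14)) + 20 = -480*(-36 - 56) + 20 = -480*(-92) + 20 = 44160 + 20 = 44180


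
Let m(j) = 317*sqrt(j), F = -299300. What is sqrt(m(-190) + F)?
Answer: sqrt(-299300 + 317*I*sqrt(190)) ≈ 3.993 + 547.1*I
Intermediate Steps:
sqrt(m(-190) + F) = sqrt(317*sqrt(-190) - 299300) = sqrt(317*(I*sqrt(190)) - 299300) = sqrt(317*I*sqrt(190) - 299300) = sqrt(-299300 + 317*I*sqrt(190))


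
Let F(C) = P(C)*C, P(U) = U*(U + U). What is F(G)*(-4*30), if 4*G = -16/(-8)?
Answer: -30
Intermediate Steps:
P(U) = 2*U**2 (P(U) = U*(2*U) = 2*U**2)
G = 1/2 (G = (-16/(-8))/4 = (-16*(-1/8))/4 = (1/4)*2 = 1/2 ≈ 0.50000)
F(C) = 2*C**3 (F(C) = (2*C**2)*C = 2*C**3)
F(G)*(-4*30) = (2*(1/2)**3)*(-4*30) = (2*(1/8))*(-120) = (1/4)*(-120) = -30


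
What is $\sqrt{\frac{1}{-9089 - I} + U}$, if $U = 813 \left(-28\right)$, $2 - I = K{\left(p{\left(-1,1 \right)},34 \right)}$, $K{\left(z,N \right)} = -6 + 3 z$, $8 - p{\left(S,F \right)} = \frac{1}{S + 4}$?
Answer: $\frac{i \sqrt{1874330312738}}{9074} \approx 150.88 i$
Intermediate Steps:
$p{\left(S,F \right)} = 8 - \frac{1}{4 + S}$ ($p{\left(S,F \right)} = 8 - \frac{1}{S + 4} = 8 - \frac{1}{4 + S}$)
$I = -15$ ($I = 2 - \left(-6 + 3 \frac{31 + 8 \left(-1\right)}{4 - 1}\right) = 2 - \left(-6 + 3 \frac{31 - 8}{3}\right) = 2 - \left(-6 + 3 \cdot \frac{1}{3} \cdot 23\right) = 2 - \left(-6 + 3 \cdot \frac{23}{3}\right) = 2 - \left(-6 + 23\right) = 2 - 17 = -15$)
$U = -22764$
$\sqrt{\frac{1}{-9089 - I} + U} = \sqrt{\frac{1}{-9089 - -15} - 22764} = \sqrt{\frac{1}{-9089 + 15} - 22764} = \sqrt{\frac{1}{-9074} - 22764} = \sqrt{- \frac{1}{9074} - 22764} = \sqrt{- \frac{206560537}{9074}} = \frac{i \sqrt{1874330312738}}{9074}$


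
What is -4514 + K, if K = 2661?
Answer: -1853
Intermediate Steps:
-4514 + K = -4514 + 2661 = -1853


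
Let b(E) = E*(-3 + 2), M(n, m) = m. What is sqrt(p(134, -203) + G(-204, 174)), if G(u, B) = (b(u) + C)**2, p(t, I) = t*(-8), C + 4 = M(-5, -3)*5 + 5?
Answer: 6*sqrt(973) ≈ 187.16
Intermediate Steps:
b(E) = -E (b(E) = E*(-1) = -E)
C = -14 (C = -4 + (-3*5 + 5) = -4 + (-15 + 5) = -4 - 10 = -14)
p(t, I) = -8*t
G(u, B) = (-14 - u)**2 (G(u, B) = (-u - 14)**2 = (-14 - u)**2)
sqrt(p(134, -203) + G(-204, 174)) = sqrt(-8*134 + (14 - 204)**2) = sqrt(-1072 + (-190)**2) = sqrt(-1072 + 36100) = sqrt(35028) = 6*sqrt(973)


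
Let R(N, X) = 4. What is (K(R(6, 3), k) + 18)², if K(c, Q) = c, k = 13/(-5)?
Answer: 484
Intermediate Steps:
k = -13/5 (k = 13*(-⅕) = -13/5 ≈ -2.6000)
(K(R(6, 3), k) + 18)² = (4 + 18)² = 22² = 484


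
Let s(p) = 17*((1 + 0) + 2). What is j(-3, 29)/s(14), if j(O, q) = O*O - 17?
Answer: -8/51 ≈ -0.15686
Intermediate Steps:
j(O, q) = -17 + O**2 (j(O, q) = O**2 - 17 = -17 + O**2)
s(p) = 51 (s(p) = 17*(1 + 2) = 17*3 = 51)
j(-3, 29)/s(14) = (-17 + (-3)**2)/51 = (-17 + 9)*(1/51) = -8*1/51 = -8/51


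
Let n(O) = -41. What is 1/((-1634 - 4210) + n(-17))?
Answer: -1/5885 ≈ -0.00016992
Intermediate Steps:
1/((-1634 - 4210) + n(-17)) = 1/((-1634 - 4210) - 41) = 1/(-5844 - 41) = 1/(-5885) = -1/5885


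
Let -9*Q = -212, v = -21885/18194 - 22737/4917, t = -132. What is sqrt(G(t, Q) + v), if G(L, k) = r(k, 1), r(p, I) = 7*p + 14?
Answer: sqrt(11446502062742186)/8132718 ≈ 13.155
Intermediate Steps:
v = -15796531/2710906 (v = -21885*1/18194 - 22737*1/4917 = -21885/18194 - 689/149 = -15796531/2710906 ≈ -5.8270)
Q = 212/9 (Q = -1/9*(-212) = 212/9 ≈ 23.556)
r(p, I) = 14 + 7*p
G(L, k) = 14 + 7*k
sqrt(G(t, Q) + v) = sqrt((14 + 7*(212/9)) - 15796531/2710906) = sqrt((14 + 1484/9) - 15796531/2710906) = sqrt(1610/9 - 15796531/2710906) = sqrt(4222389881/24398154) = sqrt(11446502062742186)/8132718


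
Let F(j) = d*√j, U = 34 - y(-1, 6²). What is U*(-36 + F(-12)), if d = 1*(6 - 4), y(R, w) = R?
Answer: -1260 + 140*I*√3 ≈ -1260.0 + 242.49*I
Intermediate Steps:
U = 35 (U = 34 - 1*(-1) = 34 + 1 = 35)
d = 2 (d = 1*2 = 2)
F(j) = 2*√j
U*(-36 + F(-12)) = 35*(-36 + 2*√(-12)) = 35*(-36 + 2*(2*I*√3)) = 35*(-36 + 4*I*√3) = -1260 + 140*I*√3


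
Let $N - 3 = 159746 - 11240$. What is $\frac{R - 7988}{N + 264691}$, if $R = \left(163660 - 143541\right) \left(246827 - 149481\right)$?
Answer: $\frac{979248093}{206600} \approx 4739.8$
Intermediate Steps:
$R = 1958504174$ ($R = 20119 \cdot 97346 = 1958504174$)
$N = 148509$ ($N = 3 + \left(159746 - 11240\right) = 3 + 148506 = 148509$)
$\frac{R - 7988}{N + 264691} = \frac{1958504174 - 7988}{148509 + 264691} = \frac{1958496186}{413200} = 1958496186 \cdot \frac{1}{413200} = \frac{979248093}{206600}$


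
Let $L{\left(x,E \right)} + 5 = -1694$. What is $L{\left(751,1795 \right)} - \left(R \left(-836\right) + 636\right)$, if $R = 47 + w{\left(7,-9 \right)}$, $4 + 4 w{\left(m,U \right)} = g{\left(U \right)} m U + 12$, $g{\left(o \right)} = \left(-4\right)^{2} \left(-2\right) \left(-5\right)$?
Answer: $-2068091$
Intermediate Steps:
$L{\left(x,E \right)} = -1699$ ($L{\left(x,E \right)} = -5 - 1694 = -1699$)
$g{\left(o \right)} = 160$ ($g{\left(o \right)} = 16 \left(-2\right) \left(-5\right) = \left(-32\right) \left(-5\right) = 160$)
$w{\left(m,U \right)} = 2 + 40 U m$ ($w{\left(m,U \right)} = -1 + \frac{160 m U + 12}{4} = -1 + \frac{160 U m + 12}{4} = -1 + \frac{12 + 160 U m}{4} = -1 + \left(3 + 40 U m\right) = 2 + 40 U m$)
$R = -2471$ ($R = 47 + \left(2 + 40 \left(-9\right) 7\right) = 47 + \left(2 - 2520\right) = 47 - 2518 = -2471$)
$L{\left(751,1795 \right)} - \left(R \left(-836\right) + 636\right) = -1699 - \left(\left(-2471\right) \left(-836\right) + 636\right) = -1699 - \left(2065756 + 636\right) = -1699 - 2066392 = -2068091$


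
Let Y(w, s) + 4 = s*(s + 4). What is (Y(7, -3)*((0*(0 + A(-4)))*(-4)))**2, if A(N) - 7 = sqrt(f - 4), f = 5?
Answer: 0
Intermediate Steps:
A(N) = 8 (A(N) = 7 + sqrt(5 - 4) = 7 + sqrt(1) = 7 + 1 = 8)
Y(w, s) = -4 + s*(4 + s) (Y(w, s) = -4 + s*(s + 4) = -4 + s*(4 + s))
(Y(7, -3)*((0*(0 + A(-4)))*(-4)))**2 = ((-4 + (-3)**2 + 4*(-3))*((0*(0 + 8))*(-4)))**2 = ((-4 + 9 - 12)*((0*8)*(-4)))**2 = (-0*(-4))**2 = (-7*0)**2 = 0**2 = 0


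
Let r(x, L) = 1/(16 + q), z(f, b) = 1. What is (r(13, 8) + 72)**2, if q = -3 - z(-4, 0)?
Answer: 748225/144 ≈ 5196.0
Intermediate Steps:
q = -4 (q = -3 - 1*1 = -3 - 1 = -4)
r(x, L) = 1/12 (r(x, L) = 1/(16 - 4) = 1/12)
(r(13, 8) + 72)**2 = (1/12 + 72)**2 = (865/12)**2 = 748225/144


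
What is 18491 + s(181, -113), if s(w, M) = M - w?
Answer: 18197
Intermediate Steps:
18491 + s(181, -113) = 18491 + (-113 - 1*181) = 18491 + (-113 - 181) = 18491 - 294 = 18197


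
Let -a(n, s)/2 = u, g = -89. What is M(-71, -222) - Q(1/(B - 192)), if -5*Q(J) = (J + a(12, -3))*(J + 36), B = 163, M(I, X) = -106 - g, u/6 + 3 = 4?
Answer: -435492/4205 ≈ -103.57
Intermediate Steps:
u = 6 (u = -18 + 6*4 = -18 + 24 = 6)
a(n, s) = -12 (a(n, s) = -2*6 = -12)
M(I, X) = -17 (M(I, X) = -106 - 1*(-89) = -106 + 89 = -17)
Q(J) = -(-12 + J)*(36 + J)/5 (Q(J) = -(J - 12)*(J + 36)/5 = -(-12 + J)*(36 + J)/5)
M(-71, -222) - Q(1/(B - 192)) = -17 - (432/5 - 24/(5*(163 - 192)) - 1/(5*(163 - 192)²)) = -17 - (432/5 - 24/5/(-29) - (1/(-29))²/5) = -17 - (432/5 - 24/5*(-1/29) - (-1/29)²/5) = -17 - (432/5 + 24/145 - ⅕*1/841) = -17 - (432/5 + 24/145 - 1/4205) = -17 - 1*364007/4205 = -17 - 364007/4205 = -435492/4205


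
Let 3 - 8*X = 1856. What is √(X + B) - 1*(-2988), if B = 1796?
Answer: 2988 + √25030/4 ≈ 3027.6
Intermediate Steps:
X = -1853/8 (X = 3/8 - ⅛*1856 = 3/8 - 232 = -1853/8 ≈ -231.63)
√(X + B) - 1*(-2988) = √(-1853/8 + 1796) - 1*(-2988) = √(12515/8) + 2988 = √25030/4 + 2988 = 2988 + √25030/4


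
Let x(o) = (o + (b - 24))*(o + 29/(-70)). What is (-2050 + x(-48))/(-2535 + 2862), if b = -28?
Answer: 19540/2289 ≈ 8.5365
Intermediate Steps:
x(o) = (-52 + o)*(-29/70 + o) (x(o) = (o + (-28 - 24))*(o + 29/(-70)) = (o - 52)*(o + 29*(-1/70)) = (-52 + o)*(o - 29/70) = (-52 + o)*(-29/70 + o))
(-2050 + x(-48))/(-2535 + 2862) = (-2050 + (754/35 + (-48)² - 3669/70*(-48)))/(-2535 + 2862) = (-2050 + (754/35 + 2304 + 88056/35))/327 = (-2050 + 33890/7)*(1/327) = (19540/7)*(1/327) = 19540/2289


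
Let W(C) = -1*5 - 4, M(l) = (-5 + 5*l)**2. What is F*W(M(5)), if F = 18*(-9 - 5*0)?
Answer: 1458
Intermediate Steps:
W(C) = -9 (W(C) = -5 - 4 = -9)
F = -162 (F = 18*(-9 + 0) = 18*(-9) = -162)
F*W(M(5)) = -162*(-9) = 1458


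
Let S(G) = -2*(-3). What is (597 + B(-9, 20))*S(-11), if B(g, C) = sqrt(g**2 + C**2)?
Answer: 3582 + 6*sqrt(481) ≈ 3713.6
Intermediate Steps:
S(G) = 6
B(g, C) = sqrt(C**2 + g**2)
(597 + B(-9, 20))*S(-11) = (597 + sqrt(20**2 + (-9)**2))*6 = (597 + sqrt(400 + 81))*6 = (597 + sqrt(481))*6 = 3582 + 6*sqrt(481)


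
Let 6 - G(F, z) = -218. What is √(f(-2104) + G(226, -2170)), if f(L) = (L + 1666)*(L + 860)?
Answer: 2*√136274 ≈ 738.31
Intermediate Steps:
G(F, z) = 224 (G(F, z) = 6 - 1*(-218) = 6 + 218 = 224)
f(L) = (860 + L)*(1666 + L) (f(L) = (1666 + L)*(860 + L) = (860 + L)*(1666 + L))
√(f(-2104) + G(226, -2170)) = √((1432760 + (-2104)² + 2526*(-2104)) + 224) = √((1432760 + 4426816 - 5314704) + 224) = √(544872 + 224) = √545096 = 2*√136274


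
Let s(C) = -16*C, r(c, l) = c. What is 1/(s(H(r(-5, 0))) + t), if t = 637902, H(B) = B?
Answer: 1/637982 ≈ 1.5674e-6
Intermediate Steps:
1/(s(H(r(-5, 0))) + t) = 1/(-16*(-5) + 637902) = 1/(80 + 637902) = 1/637982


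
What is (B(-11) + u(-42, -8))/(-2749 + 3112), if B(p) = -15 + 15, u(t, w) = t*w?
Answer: 112/121 ≈ 0.92562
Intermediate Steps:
B(p) = 0
(B(-11) + u(-42, -8))/(-2749 + 3112) = (0 - 42*(-8))/(-2749 + 3112) = (0 + 336)/363 = 336*(1/363) = 112/121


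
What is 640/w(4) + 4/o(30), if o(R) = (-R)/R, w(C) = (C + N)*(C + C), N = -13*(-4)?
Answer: -18/7 ≈ -2.5714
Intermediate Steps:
N = 52
w(C) = 2*C*(52 + C) (w(C) = (C + 52)*(C + C) = (52 + C)*(2*C) = 2*C*(52 + C))
o(R) = -1
640/w(4) + 4/o(30) = 640/((2*4*(52 + 4))) + 4/(-1) = 640/((2*4*56)) + 4*(-1) = 640/448 - 4 = 640*(1/448) - 4 = 10/7 - 4 = -18/7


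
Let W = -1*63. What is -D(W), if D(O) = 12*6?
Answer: -72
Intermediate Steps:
W = -63
D(O) = 72
-D(W) = -1*72 = -72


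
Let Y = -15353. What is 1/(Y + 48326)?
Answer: 1/32973 ≈ 3.0328e-5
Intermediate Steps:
1/(Y + 48326) = 1/(-15353 + 48326) = 1/32973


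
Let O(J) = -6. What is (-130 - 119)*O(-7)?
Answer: 1494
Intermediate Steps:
(-130 - 119)*O(-7) = (-130 - 119)*(-6) = -249*(-6) = 1494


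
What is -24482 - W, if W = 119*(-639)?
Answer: 51559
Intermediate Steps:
W = -76041
-24482 - W = -24482 - 1*(-76041) = -24482 + 76041 = 51559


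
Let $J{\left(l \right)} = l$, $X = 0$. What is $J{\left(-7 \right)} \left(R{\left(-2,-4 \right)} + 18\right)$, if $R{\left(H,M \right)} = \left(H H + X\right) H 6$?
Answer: $210$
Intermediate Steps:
$R{\left(H,M \right)} = 6 H^{3}$ ($R{\left(H,M \right)} = \left(H H + 0\right) H 6 = \left(H^{2} + 0\right) H 6 = H^{2} H 6 = H^{3} \cdot 6 = 6 H^{3}$)
$J{\left(-7 \right)} \left(R{\left(-2,-4 \right)} + 18\right) = - 7 \left(6 \left(-2\right)^{3} + 18\right) = - 7 \left(6 \left(-8\right) + 18\right) = - 7 \left(-48 + 18\right) = \left(-7\right) \left(-30\right) = 210$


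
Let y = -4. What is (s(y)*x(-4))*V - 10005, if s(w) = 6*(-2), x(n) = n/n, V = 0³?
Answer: -10005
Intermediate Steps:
V = 0
x(n) = 1
s(w) = -12
(s(y)*x(-4))*V - 10005 = -12*1*0 - 10005 = -12*0 - 10005 = 0 - 10005 = -10005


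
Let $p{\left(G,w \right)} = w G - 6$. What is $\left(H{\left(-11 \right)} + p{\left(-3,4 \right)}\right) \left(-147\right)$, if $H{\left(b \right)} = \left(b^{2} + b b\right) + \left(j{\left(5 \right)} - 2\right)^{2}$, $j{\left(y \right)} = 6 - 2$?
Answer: $-33516$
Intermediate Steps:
$j{\left(y \right)} = 4$
$p{\left(G,w \right)} = -6 + G w$ ($p{\left(G,w \right)} = G w - 6 = -6 + G w$)
$H{\left(b \right)} = 4 + 2 b^{2}$ ($H{\left(b \right)} = \left(b^{2} + b b\right) + \left(4 - 2\right)^{2} = \left(b^{2} + b^{2}\right) + 2^{2} = 2 b^{2} + 4 = 4 + 2 b^{2}$)
$\left(H{\left(-11 \right)} + p{\left(-3,4 \right)}\right) \left(-147\right) = \left(\left(4 + 2 \left(-11\right)^{2}\right) - 18\right) \left(-147\right) = \left(\left(4 + 2 \cdot 121\right) - 18\right) \left(-147\right) = \left(\left(4 + 242\right) - 18\right) \left(-147\right) = \left(246 - 18\right) \left(-147\right) = 228 \left(-147\right) = -33516$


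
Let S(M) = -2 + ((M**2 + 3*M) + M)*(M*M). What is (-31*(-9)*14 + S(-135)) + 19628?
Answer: 322332657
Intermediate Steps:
S(M) = -2 + M**2*(M**2 + 4*M) (S(M) = -2 + (M**2 + 4*M)*M**2 = -2 + M**2*(M**2 + 4*M))
(-31*(-9)*14 + S(-135)) + 19628 = (-31*(-9)*14 + (-2 + (-135)**4 + 4*(-135)**3)) + 19628 = (279*14 + (-2 + 332150625 + 4*(-2460375))) + 19628 = (3906 + (-2 + 332150625 - 9841500)) + 19628 = (3906 + 322309123) + 19628 = 322313029 + 19628 = 322332657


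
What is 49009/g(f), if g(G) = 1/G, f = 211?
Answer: 10340899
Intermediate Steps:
49009/g(f) = 49009/(1/211) = 49009*211 = 10340899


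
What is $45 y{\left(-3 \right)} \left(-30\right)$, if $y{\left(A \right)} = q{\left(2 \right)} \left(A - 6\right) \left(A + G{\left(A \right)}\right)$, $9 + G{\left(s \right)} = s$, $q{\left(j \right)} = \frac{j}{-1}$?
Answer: $364500$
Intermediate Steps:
$q{\left(j \right)} = - j$ ($q{\left(j \right)} = j \left(-1\right) = - j$)
$G{\left(s \right)} = -9 + s$
$y{\left(A \right)} = \left(-9 + 2 A\right) \left(12 - 2 A\right)$ ($y{\left(A \right)} = \left(-1\right) 2 \left(A - 6\right) \left(A + \left(-9 + A\right)\right) = - 2 \left(-6 + A\right) \left(-9 + 2 A\right) = \left(12 - 2 A\right) \left(-9 + 2 A\right) = \left(-9 + 2 A\right) \left(12 - 2 A\right)$)
$45 y{\left(-3 \right)} \left(-30\right) = 45 \left(-108 - 4 \left(-3\right)^{2} + 42 \left(-3\right)\right) \left(-30\right) = 45 \left(-108 - 36 - 126\right) \left(-30\right) = 45 \left(-270\right) \left(-30\right) = \left(-12150\right) \left(-30\right) = 364500$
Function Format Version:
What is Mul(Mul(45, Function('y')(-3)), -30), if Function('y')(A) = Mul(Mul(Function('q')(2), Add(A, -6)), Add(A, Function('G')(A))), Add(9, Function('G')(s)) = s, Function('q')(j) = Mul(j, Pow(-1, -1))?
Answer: 364500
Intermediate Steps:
Function('q')(j) = Mul(-1, j) (Function('q')(j) = Mul(j, -1) = Mul(-1, j))
Function('G')(s) = Add(-9, s)
Function('y')(A) = Mul(Add(-9, Mul(2, A)), Add(12, Mul(-2, A))) (Function('y')(A) = Mul(Mul(Mul(-1, 2), Add(A, -6)), Add(A, Add(-9, A))) = Mul(Mul(-2, Add(-6, A)), Add(-9, Mul(2, A))) = Mul(Add(12, Mul(-2, A)), Add(-9, Mul(2, A))) = Mul(Add(-9, Mul(2, A)), Add(12, Mul(-2, A))))
Mul(Mul(45, Function('y')(-3)), -30) = Mul(Mul(45, Add(-108, Mul(-4, Pow(-3, 2)), Mul(42, -3))), -30) = Mul(Mul(45, Add(-108, Mul(-4, 9), -126)), -30) = Mul(Mul(45, Add(-108, -36, -126)), -30) = Mul(Mul(45, -270), -30) = Mul(-12150, -30) = 364500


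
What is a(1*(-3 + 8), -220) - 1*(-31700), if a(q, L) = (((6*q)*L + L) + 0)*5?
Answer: -2400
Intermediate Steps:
a(q, L) = 5*L + 30*L*q (a(q, L) = ((6*L*q + L) + 0)*5 = ((L + 6*L*q) + 0)*5 = (L + 6*L*q)*5 = 5*L + 30*L*q)
a(1*(-3 + 8), -220) - 1*(-31700) = 5*(-220)*(1 + 6*(1*(-3 + 8))) - 1*(-31700) = 5*(-220)*(1 + 6*(1*5)) + 31700 = 5*(-220)*(1 + 6*5) + 31700 = 5*(-220)*(1 + 30) + 31700 = 5*(-220)*31 + 31700 = -34100 + 31700 = -2400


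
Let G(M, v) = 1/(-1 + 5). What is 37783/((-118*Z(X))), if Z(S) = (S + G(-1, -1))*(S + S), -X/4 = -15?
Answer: -37783/853140 ≈ -0.044287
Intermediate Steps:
G(M, v) = ¼ (G(M, v) = 1/4 = ¼)
X = 60 (X = -4*(-15) = 60)
Z(S) = 2*S*(¼ + S) (Z(S) = (S + ¼)*(S + S) = (¼ + S)*(2*S) = 2*S*(¼ + S))
37783/((-118*Z(X))) = 37783/((-59*60*(1 + 4*60))) = 37783/((-59*60*(1 + 240))) = 37783/((-59*60*241)) = 37783/((-118*7230)) = 37783/(-853140) = 37783*(-1/853140) = -37783/853140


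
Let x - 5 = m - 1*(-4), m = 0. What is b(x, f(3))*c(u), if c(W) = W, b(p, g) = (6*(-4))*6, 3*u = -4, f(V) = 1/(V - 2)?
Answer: 192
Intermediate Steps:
f(V) = 1/(-2 + V)
u = -4/3 (u = (⅓)*(-4) = -4/3 ≈ -1.3333)
x = 9 (x = 5 + (0 - 1*(-4)) = 5 + (0 + 4) = 5 + 4 = 9)
b(p, g) = -144 (b(p, g) = -24*6 = -144)
b(x, f(3))*c(u) = -144*(-4/3) = 192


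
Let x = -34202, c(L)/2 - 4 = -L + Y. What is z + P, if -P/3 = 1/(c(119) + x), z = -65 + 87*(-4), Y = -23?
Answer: -14239411/34478 ≈ -413.00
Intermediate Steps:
c(L) = -38 - 2*L (c(L) = 8 + 2*(-L - 23) = 8 + 2*(-23 - L) = 8 + (-46 - 2*L) = -38 - 2*L)
z = -413 (z = -65 - 348 = -413)
P = 3/34478 (P = -3/((-38 - 2*119) - 34202) = -3/((-38 - 238) - 34202) = -3/(-276 - 34202) = -3/(-34478) = -3*(-1/34478) = 3/34478 ≈ 8.7012e-5)
z + P = -413 + 3/34478 = -14239411/34478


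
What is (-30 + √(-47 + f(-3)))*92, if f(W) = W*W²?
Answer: -2760 + 92*I*√74 ≈ -2760.0 + 791.41*I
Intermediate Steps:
f(W) = W³
(-30 + √(-47 + f(-3)))*92 = (-30 + √(-47 + (-3)³))*92 = (-30 + √(-47 - 27))*92 = (-30 + √(-74))*92 = (-30 + I*√74)*92 = -2760 + 92*I*√74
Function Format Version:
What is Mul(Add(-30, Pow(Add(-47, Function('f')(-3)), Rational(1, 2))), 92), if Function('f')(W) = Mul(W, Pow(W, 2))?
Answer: Add(-2760, Mul(92, I, Pow(74, Rational(1, 2)))) ≈ Add(-2760.0, Mul(791.41, I))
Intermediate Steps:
Function('f')(W) = Pow(W, 3)
Mul(Add(-30, Pow(Add(-47, Function('f')(-3)), Rational(1, 2))), 92) = Mul(Add(-30, Pow(Add(-47, Pow(-3, 3)), Rational(1, 2))), 92) = Mul(Add(-30, Pow(Add(-47, -27), Rational(1, 2))), 92) = Mul(Add(-30, Pow(-74, Rational(1, 2))), 92) = Mul(Add(-30, Mul(I, Pow(74, Rational(1, 2)))), 92) = Add(-2760, Mul(92, I, Pow(74, Rational(1, 2))))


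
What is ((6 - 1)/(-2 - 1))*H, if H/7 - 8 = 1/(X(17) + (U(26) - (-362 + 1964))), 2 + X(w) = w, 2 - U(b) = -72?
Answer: -423605/4539 ≈ -93.326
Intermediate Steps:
U(b) = 74 (U(b) = 2 - 1*(-72) = 2 + 72 = 74)
X(w) = -2 + w
H = 84721/1513 (H = 56 + 7/((-2 + 17) + (74 - (-362 + 1964))) = 56 + 7/(15 + (74 - 1*1602)) = 56 + 7/(15 + (74 - 1602)) = 56 + 7/(15 - 1528) = 56 + 7/(-1513) = 56 + 7*(-1/1513) = 56 - 7/1513 = 84721/1513 ≈ 55.995)
((6 - 1)/(-2 - 1))*H = ((6 - 1)/(-2 - 1))*(84721/1513) = (5/(-3))*(84721/1513) = (5*(-⅓))*(84721/1513) = -5/3*84721/1513 = -423605/4539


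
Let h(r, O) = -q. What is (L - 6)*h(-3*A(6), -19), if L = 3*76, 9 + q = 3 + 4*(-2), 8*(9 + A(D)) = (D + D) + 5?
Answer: 3108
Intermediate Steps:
A(D) = -67/8 + D/4 (A(D) = -9 + ((D + D) + 5)/8 = -9 + (2*D + 5)/8 = -9 + (5 + 2*D)/8 = -9 + (5/8 + D/4) = -67/8 + D/4)
q = -14 (q = -9 + (3 + 4*(-2)) = -9 + (3 - 8) = -9 - 5 = -14)
L = 228
h(r, O) = 14 (h(r, O) = -1*(-14) = 14)
(L - 6)*h(-3*A(6), -19) = (228 - 6)*14 = 222*14 = 3108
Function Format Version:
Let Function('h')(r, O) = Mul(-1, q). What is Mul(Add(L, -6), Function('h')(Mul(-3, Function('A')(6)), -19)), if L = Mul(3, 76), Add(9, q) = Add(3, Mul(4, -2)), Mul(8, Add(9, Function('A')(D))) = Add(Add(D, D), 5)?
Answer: 3108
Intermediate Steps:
Function('A')(D) = Add(Rational(-67, 8), Mul(Rational(1, 4), D)) (Function('A')(D) = Add(-9, Mul(Rational(1, 8), Add(Add(D, D), 5))) = Add(-9, Mul(Rational(1, 8), Add(Mul(2, D), 5))) = Add(-9, Mul(Rational(1, 8), Add(5, Mul(2, D)))) = Add(-9, Add(Rational(5, 8), Mul(Rational(1, 4), D))) = Add(Rational(-67, 8), Mul(Rational(1, 4), D)))
q = -14 (q = Add(-9, Add(3, Mul(4, -2))) = Add(-9, Add(3, -8)) = Add(-9, -5) = -14)
L = 228
Function('h')(r, O) = 14 (Function('h')(r, O) = Mul(-1, -14) = 14)
Mul(Add(L, -6), Function('h')(Mul(-3, Function('A')(6)), -19)) = Mul(Add(228, -6), 14) = Mul(222, 14) = 3108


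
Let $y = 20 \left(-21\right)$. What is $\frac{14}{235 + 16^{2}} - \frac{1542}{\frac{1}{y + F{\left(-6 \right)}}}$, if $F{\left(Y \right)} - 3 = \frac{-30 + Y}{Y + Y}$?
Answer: $\frac{313448522}{491} \approx 6.3839 \cdot 10^{5}$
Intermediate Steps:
$F{\left(Y \right)} = 3 + \frac{-30 + Y}{2 Y}$ ($F{\left(Y \right)} = 3 + \frac{-30 + Y}{Y + Y} = 3 + \frac{-30 + Y}{2 Y}$)
$y = -420$
$\frac{14}{235 + 16^{2}} - \frac{1542}{\frac{1}{y + F{\left(-6 \right)}}} = \frac{14}{235 + 16^{2}} - \frac{1542}{\frac{1}{-420 + \left(\frac{7}{2} - \frac{15}{-6}\right)}} = \frac{14}{235 + 256} - \frac{1542}{\frac{1}{-420 + \left(\frac{7}{2} - - \frac{5}{2}\right)}} = \frac{14}{491} - \frac{1542}{\frac{1}{-420 + \left(\frac{7}{2} + \frac{5}{2}\right)}} = 14 \cdot \frac{1}{491} - \frac{1542}{\frac{1}{-420 + 6}} = \frac{14}{491} - \frac{1542}{\frac{1}{-414}} = \frac{14}{491} - \frac{1542}{- \frac{1}{414}} = \frac{14}{491} - -638388 = \frac{14}{491} + 638388 = \frac{313448522}{491}$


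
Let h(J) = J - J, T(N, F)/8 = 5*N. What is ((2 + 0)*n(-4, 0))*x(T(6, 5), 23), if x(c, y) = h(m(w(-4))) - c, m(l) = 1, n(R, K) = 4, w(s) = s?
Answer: -1920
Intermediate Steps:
T(N, F) = 40*N (T(N, F) = 8*(5*N) = 40*N)
h(J) = 0
x(c, y) = -c (x(c, y) = 0 - c = -c)
((2 + 0)*n(-4, 0))*x(T(6, 5), 23) = ((2 + 0)*4)*(-40*6) = (2*4)*(-1*240) = 8*(-240) = -1920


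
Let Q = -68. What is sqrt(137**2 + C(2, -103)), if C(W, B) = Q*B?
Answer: 11*sqrt(213) ≈ 160.54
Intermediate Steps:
C(W, B) = -68*B
sqrt(137**2 + C(2, -103)) = sqrt(137**2 - 68*(-103)) = sqrt(18769 + 7004) = sqrt(25773) = 11*sqrt(213)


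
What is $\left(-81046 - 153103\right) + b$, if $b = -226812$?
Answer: $-460961$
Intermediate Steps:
$\left(-81046 - 153103\right) + b = \left(-81046 - 153103\right) - 226812 = -234149 - 226812 = -460961$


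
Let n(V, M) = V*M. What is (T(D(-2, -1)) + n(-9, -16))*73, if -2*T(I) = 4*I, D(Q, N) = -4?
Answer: 11096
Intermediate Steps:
T(I) = -2*I
n(V, M) = M*V
(T(D(-2, -1)) + n(-9, -16))*73 = (-2*(-4) - 16*(-9))*73 = (8 + 144)*73 = 152*73 = 11096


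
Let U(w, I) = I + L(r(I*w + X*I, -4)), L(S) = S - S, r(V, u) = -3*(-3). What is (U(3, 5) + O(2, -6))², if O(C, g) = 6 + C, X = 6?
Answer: 169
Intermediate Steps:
r(V, u) = 9
L(S) = 0
U(w, I) = I (U(w, I) = I + 0 = I)
(U(3, 5) + O(2, -6))² = (5 + (6 + 2))² = (5 + 8)² = 13² = 169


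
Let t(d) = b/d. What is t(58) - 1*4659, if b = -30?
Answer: -135126/29 ≈ -4659.5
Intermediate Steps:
t(d) = -30/d
t(58) - 1*4659 = -30/58 - 1*4659 = -30*1/58 - 4659 = -15/29 - 4659 = -135126/29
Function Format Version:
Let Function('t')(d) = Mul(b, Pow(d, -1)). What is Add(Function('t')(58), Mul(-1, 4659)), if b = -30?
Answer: Rational(-135126, 29) ≈ -4659.5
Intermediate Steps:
Function('t')(d) = Mul(-30, Pow(d, -1))
Add(Function('t')(58), Mul(-1, 4659)) = Add(Mul(-30, Pow(58, -1)), Mul(-1, 4659)) = Add(Mul(-30, Rational(1, 58)), -4659) = Add(Rational(-15, 29), -4659) = Rational(-135126, 29)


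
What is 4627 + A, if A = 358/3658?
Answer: 8462962/1829 ≈ 4627.1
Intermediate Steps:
A = 179/1829 (A = 358*(1/3658) = 179/1829 ≈ 0.097868)
4627 + A = 4627 + 179/1829 = 8462962/1829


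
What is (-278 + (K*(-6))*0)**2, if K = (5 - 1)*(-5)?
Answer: 77284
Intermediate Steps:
K = -20 (K = 4*(-5) = -20)
(-278 + (K*(-6))*0)**2 = (-278 - 20*(-6)*0)**2 = (-278 + 120*0)**2 = (-278 + 0)**2 = (-278)**2 = 77284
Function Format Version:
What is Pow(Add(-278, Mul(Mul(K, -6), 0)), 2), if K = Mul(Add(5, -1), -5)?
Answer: 77284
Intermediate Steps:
K = -20 (K = Mul(4, -5) = -20)
Pow(Add(-278, Mul(Mul(K, -6), 0)), 2) = Pow(Add(-278, Mul(Mul(-20, -6), 0)), 2) = Pow(Add(-278, Mul(120, 0)), 2) = Pow(Add(-278, 0), 2) = Pow(-278, 2) = 77284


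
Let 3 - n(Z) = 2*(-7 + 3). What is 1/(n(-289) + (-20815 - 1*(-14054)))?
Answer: -1/6750 ≈ -0.00014815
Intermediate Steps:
n(Z) = 11 (n(Z) = 3 - 2*(-7 + 3) = 3 - 2*(-4) = 3 - 1*(-8) = 3 + 8 = 11)
1/(n(-289) + (-20815 - 1*(-14054))) = 1/(11 + (-20815 - 1*(-14054))) = 1/(11 + (-20815 + 14054)) = 1/(11 - 6761) = 1/(-6750) = -1/6750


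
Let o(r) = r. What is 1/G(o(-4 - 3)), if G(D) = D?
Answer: -⅐ ≈ -0.14286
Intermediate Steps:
1/G(o(-4 - 3)) = 1/(-4 - 3) = 1/(-7) = -⅐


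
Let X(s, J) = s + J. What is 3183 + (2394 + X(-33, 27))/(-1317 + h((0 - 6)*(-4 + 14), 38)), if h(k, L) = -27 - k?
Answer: 340382/107 ≈ 3181.1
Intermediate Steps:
X(s, J) = J + s
3183 + (2394 + X(-33, 27))/(-1317 + h((0 - 6)*(-4 + 14), 38)) = 3183 + (2394 + (27 - 33))/(-1317 + (-27 - (0 - 6)*(-4 + 14))) = 3183 + (2394 - 6)/(-1317 + (-27 - (-6)*10)) = 3183 + 2388/(-1317 + (-27 - 1*(-60))) = 3183 + 2388/(-1317 + (-27 + 60)) = 3183 + 2388/(-1317 + 33) = 3183 + 2388/(-1284) = 3183 + 2388*(-1/1284) = 3183 - 199/107 = 340382/107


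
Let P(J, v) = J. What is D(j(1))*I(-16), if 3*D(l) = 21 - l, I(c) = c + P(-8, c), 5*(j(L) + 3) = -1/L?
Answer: -968/5 ≈ -193.60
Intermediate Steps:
j(L) = -3 - 1/(5*L) (j(L) = -3 + (-1/L)/5 = -3 - 1/(5*L))
I(c) = -8 + c (I(c) = c - 8 = -8 + c)
D(l) = 7 - l/3 (D(l) = (21 - l)/3 = 7 - l/3)
D(j(1))*I(-16) = (7 - (-3 - ⅕/1)/3)*(-8 - 16) = (7 - (-3 - ⅕*1)/3)*(-24) = (7 - (-3 - ⅕)/3)*(-24) = (7 - ⅓*(-16/5))*(-24) = (7 + 16/15)*(-24) = (121/15)*(-24) = -968/5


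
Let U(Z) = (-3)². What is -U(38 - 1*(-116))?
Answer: -9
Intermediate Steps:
U(Z) = 9
-U(38 - 1*(-116)) = -1*9 = -9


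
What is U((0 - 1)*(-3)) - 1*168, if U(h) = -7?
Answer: -175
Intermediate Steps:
U((0 - 1)*(-3)) - 1*168 = -7 - 1*168 = -7 - 168 = -175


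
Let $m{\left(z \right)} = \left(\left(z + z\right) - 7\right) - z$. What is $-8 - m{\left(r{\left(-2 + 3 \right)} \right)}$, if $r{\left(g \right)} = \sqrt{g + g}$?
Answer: $-1 - \sqrt{2} \approx -2.4142$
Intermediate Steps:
$r{\left(g \right)} = \sqrt{2} \sqrt{g}$ ($r{\left(g \right)} = \sqrt{2 g} = \sqrt{2} \sqrt{g}$)
$m{\left(z \right)} = -7 + z$ ($m{\left(z \right)} = \left(2 z - 7\right) - z = \left(-7 + 2 z\right) - z = -7 + z$)
$-8 - m{\left(r{\left(-2 + 3 \right)} \right)} = -8 - \left(-7 + \sqrt{2} \sqrt{-2 + 3}\right) = -8 - \left(-7 + \sqrt{2} \sqrt{1}\right) = -8 - \left(-7 + \sqrt{2} \cdot 1\right) = -8 - \left(-7 + \sqrt{2}\right) = -8 + \left(7 - \sqrt{2}\right) = -1 - \sqrt{2}$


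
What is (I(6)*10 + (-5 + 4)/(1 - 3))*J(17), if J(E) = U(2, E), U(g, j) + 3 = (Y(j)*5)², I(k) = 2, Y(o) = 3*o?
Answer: 1332951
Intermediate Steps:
U(g, j) = -3 + 225*j² (U(g, j) = -3 + ((3*j)*5)² = -3 + (15*j)² = -3 + 225*j²)
J(E) = -3 + 225*E²
(I(6)*10 + (-5 + 4)/(1 - 3))*J(17) = (2*10 + (-5 + 4)/(1 - 3))*(-3 + 225*17²) = (20 - 1/(-2))*(-3 + 225*289) = (20 - 1*(-½))*(-3 + 65025) = (20 + ½)*65022 = (41/2)*65022 = 1332951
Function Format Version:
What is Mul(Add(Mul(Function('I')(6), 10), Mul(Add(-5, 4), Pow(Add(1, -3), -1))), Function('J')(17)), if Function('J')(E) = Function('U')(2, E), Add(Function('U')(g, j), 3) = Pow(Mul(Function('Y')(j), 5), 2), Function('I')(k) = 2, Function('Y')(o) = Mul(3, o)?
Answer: 1332951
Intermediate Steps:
Function('U')(g, j) = Add(-3, Mul(225, Pow(j, 2))) (Function('U')(g, j) = Add(-3, Pow(Mul(Mul(3, j), 5), 2)) = Add(-3, Pow(Mul(15, j), 2)) = Add(-3, Mul(225, Pow(j, 2))))
Function('J')(E) = Add(-3, Mul(225, Pow(E, 2)))
Mul(Add(Mul(Function('I')(6), 10), Mul(Add(-5, 4), Pow(Add(1, -3), -1))), Function('J')(17)) = Mul(Add(Mul(2, 10), Mul(Add(-5, 4), Pow(Add(1, -3), -1))), Add(-3, Mul(225, Pow(17, 2)))) = Mul(Add(20, Mul(-1, Pow(-2, -1))), Add(-3, Mul(225, 289))) = Mul(Add(20, Mul(-1, Rational(-1, 2))), Add(-3, 65025)) = Mul(Add(20, Rational(1, 2)), 65022) = Mul(Rational(41, 2), 65022) = 1332951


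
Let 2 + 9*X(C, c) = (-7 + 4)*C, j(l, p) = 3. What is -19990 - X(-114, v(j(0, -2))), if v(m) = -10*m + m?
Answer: -180250/9 ≈ -20028.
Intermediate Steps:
v(m) = -9*m
X(C, c) = -2/9 - C/3 (X(C, c) = -2/9 + ((-7 + 4)*C)/9 = -2/9 + (-3*C)/9 = -2/9 - C/3)
-19990 - X(-114, v(j(0, -2))) = -19990 - (-2/9 - ⅓*(-114)) = -19990 - (-2/9 + 38) = -19990 - 1*340/9 = -19990 - 340/9 = -180250/9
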